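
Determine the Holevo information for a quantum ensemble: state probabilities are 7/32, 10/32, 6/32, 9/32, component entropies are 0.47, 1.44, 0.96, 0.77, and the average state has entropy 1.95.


chi = S(rho) - sum_i p_i * S(rho_i)
Weighted entropy = 7/32 * 0.47 + 10/32 * 1.44 + 6/32 * 0.96 + 9/32 * 0.77
= 0.9494
chi = 1.95 - 0.9494
= 1.0006

1.0006


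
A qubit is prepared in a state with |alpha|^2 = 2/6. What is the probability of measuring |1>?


|alpha|^2 = 2/6 = 0.3333
|beta|^2 = 1 - 2/6 = 4/6 = 0.6667
P(|1>) = |beta|^2 = 0.6667

0.6667


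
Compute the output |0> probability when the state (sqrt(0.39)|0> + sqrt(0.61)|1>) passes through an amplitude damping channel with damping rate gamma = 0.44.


For amplitude damping with parameter gamma on state sqrt(a)|0> + sqrt(b)|1>:
alpha^2 = 0.39, beta^2 = 0.61
P(|0>) = alpha^2 + gamma * beta^2
= 0.39 + 0.44 * 0.61
= 0.39 + 0.2684
= 0.6584

0.6584


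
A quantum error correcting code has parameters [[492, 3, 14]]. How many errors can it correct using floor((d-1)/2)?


Code parameters: [[492, 3, 14]], distance d = 14.
Number of correctable errors = floor((d-1)/2)
= floor((14 - 1)/2)
= floor(13/2)
= 6

6


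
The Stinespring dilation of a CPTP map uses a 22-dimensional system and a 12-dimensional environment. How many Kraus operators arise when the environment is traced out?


Tracing out the environment in an orthonormal basis {|i>_E} gives Kraus operators K_i = <i|_E U |0>_E.
Number of Kraus operators = dim(H_env) = d_env
= 12

12


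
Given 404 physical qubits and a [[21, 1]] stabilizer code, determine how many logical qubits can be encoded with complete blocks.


Each code block uses 21 physical qubits for 1 logical qubit(s).
Number of complete blocks = floor(404 / 21) = 19
Logical qubits = 19 * 1
= 19

19


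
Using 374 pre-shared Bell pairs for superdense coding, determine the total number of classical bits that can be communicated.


Superdense coding allows 2 classical bits per shared entangled pair.
374 pair(s) -> 2 * 374 = 748 classical bits

748


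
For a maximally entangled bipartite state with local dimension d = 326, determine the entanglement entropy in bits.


For a maximally entangled state in d x d:
S = log2(d) = log2(326)
= 8.3487

8.3487


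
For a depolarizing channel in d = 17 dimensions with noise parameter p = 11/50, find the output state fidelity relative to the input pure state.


F = (1-p) + p/d
= (1 - 0.2200) + 0.2200/17
= 0.7800 + 0.0129
= 0.7929

0.7929


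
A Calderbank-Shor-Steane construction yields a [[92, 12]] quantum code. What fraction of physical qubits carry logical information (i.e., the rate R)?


Code rate R = k/n
= 12/92
= 0.1304

0.1304


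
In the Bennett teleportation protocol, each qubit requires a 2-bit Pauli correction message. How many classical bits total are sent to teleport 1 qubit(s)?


Quantum teleportation requires 2 classical bits per qubit teleported.
1 qubit(s) -> 2 * 1 = 2 classical bits

2


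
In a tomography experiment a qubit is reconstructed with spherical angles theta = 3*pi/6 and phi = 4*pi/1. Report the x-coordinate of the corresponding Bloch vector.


theta = 1.5708, phi = 12.5664
r_x = sin(theta)*cos(phi) = 1.0000 * 1.0000
r_x = 1.0000

1.0000


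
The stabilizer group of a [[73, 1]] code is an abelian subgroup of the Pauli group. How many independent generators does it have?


For an [[n,k]] stabilizer code:
Number of stabilizer generators = n - k
= 73 - 1
= 72

72


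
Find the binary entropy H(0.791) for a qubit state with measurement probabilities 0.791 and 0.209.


S = -p*log2(p) - (1-p)*log2(1-p)
p = 0.7910, 1-p = 0.2090
= -0.7910 * log2(0.7910) - 0.2090 * log2(0.2090)
= -(-0.2676) - (-0.4720)
= 0.7396

0.7396


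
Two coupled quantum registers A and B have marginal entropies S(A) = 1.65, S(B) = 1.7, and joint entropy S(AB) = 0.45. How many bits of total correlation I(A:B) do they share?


I(A:B) = S(A) + S(B) - S(AB)
= 1.65 + 1.7 - 0.45
= 2.9000

2.9000


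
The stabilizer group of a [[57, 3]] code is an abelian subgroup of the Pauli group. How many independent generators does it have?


For an [[n,k]] stabilizer code:
Number of stabilizer generators = n - k
= 57 - 3
= 54

54


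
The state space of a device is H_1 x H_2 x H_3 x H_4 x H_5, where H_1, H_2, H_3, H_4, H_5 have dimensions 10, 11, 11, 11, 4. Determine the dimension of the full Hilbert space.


dim(H_1 x H_2 x H_3 x H_4 x H_5) = 10 * 11 * 11 * 11 * 4
= 110 * 11 * 11 * 4
= 1210 * 11 * 4
= 13310 * 4
= 53240

53240


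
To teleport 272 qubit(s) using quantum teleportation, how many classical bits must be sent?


Quantum teleportation requires 2 classical bits per qubit teleported.
272 qubit(s) -> 2 * 272 = 544 classical bits

544


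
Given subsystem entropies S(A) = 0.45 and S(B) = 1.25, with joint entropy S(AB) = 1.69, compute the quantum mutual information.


I(A:B) = S(A) + S(B) - S(AB)
= 0.45 + 1.25 - 1.69
= 0.0100

0.0100


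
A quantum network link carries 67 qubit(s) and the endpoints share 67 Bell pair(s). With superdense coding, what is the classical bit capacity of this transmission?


Superdense coding allows 2 classical bits per shared entangled pair.
67 pair(s) -> 2 * 67 = 134 classical bits

134


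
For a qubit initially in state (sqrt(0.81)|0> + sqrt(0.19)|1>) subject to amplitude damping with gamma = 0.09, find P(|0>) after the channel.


For amplitude damping with parameter gamma on state sqrt(a)|0> + sqrt(b)|1>:
alpha^2 = 0.81, beta^2 = 0.19
P(|0>) = alpha^2 + gamma * beta^2
= 0.81 + 0.09 * 0.19
= 0.81 + 0.0171
= 0.8271

0.8271


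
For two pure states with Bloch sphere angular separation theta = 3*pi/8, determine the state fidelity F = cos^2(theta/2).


For states separated by angle theta on Bloch sphere:
F = cos^2(theta/2)
theta = 3*pi/8 = 1.1781
theta/2 = 0.5890
cos(theta/2) = 0.8315
F = 0.6913

0.6913


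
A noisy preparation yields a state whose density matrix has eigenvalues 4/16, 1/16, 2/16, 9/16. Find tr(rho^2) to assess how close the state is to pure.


tr(rho^2) = sum of eigenvalues squared
= (4/16)^2 + (1/16)^2 + (2/16)^2 + (9/16)^2
= (16 + 1 + 4 + 81) / 256
= 102/256
= 0.3984

0.3984


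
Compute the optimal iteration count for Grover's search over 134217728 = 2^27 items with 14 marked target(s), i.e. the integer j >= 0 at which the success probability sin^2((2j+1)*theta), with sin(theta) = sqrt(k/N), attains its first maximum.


After j Grover iterations the success probability is P(j) = sin^2((2j+1)*theta), where sin(theta) = sqrt(k/N).
N = 2^27 = 134217728, k = 14
sin(theta) = sqrt(k/N) = 0.0003229676893
theta = arcsin(sqrt(k/N)) = 0.000322967695 rad
P(j) reaches its first maximum when (2j+1)*theta is as close as possible to pi/2, i.e. j = round(pi/(4*theta) - 1/2).
pi/(4*theta) - 1/2 = 2431.3165
(For comparison, the common estimate pi/4 * sqrt(N/k) = 2431.8165; the exact maximiser is used here.)
Optimal iterations = 2431

2431


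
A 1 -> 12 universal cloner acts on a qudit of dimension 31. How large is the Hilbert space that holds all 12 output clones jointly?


Output space = H^(tensor 12) where dim(H) = 31
dim = 31^12
= 961 (after 2 factors)
= 29791 (after 3 factors)
= 923521 (after 4 factors)
= 28629151 (after 5 factors)
= 887503681 (after 6 factors)
= 27512614111 (after 7 factors)
= 852891037441 (after 8 factors)
= 26439622160671 (after 9 factors)
= 819628286980801 (after 10 factors)
= 25408476896404831 (after 11 factors)
= 787662783788549761 (after 12 factors)
= 787662783788549761

787662783788549761


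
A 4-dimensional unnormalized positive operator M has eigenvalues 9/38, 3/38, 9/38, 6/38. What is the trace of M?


tr(M) = sum of eigenvalues
= 9/38 + 3/38 + 9/38 + 6/38
= 27/38
= 0.7105

0.7105


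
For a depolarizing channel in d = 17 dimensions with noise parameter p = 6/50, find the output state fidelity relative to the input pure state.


F = (1-p) + p/d
= (1 - 0.1200) + 0.1200/17
= 0.8800 + 0.0071
= 0.8871

0.8871


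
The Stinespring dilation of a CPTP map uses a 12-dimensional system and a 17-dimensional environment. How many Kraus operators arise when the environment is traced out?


Tracing out the environment in an orthonormal basis {|i>_E} gives Kraus operators K_i = <i|_E U |0>_E.
Number of Kraus operators = dim(H_env) = d_env
= 17

17


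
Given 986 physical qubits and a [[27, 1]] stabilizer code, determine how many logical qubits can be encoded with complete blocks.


Each code block uses 27 physical qubits for 1 logical qubit(s).
Number of complete blocks = floor(986 / 27) = 36
Logical qubits = 36 * 1
= 36

36


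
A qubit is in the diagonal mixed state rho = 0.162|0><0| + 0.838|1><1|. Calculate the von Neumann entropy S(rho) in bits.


S = -p*log2(p) - (1-p)*log2(1-p)
p = 0.1620, 1-p = 0.8380
= -0.1620 * log2(0.1620) - 0.8380 * log2(0.8380)
= -(-0.4254) - (-0.2137)
= 0.6391

0.6391


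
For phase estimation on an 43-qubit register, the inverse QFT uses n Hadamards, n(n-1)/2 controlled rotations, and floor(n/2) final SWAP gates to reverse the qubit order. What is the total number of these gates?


Hadamard gates: 43
Controlled rotations: n*(n-1)/2 = 43*42/2 = 903
SWAP gates: floor(n/2) = floor(43/2) = 21
Total = 43 + 903 + 21
= 967

967


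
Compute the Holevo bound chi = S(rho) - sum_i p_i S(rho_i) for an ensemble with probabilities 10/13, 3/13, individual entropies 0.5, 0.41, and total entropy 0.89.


chi = S(rho) - sum_i p_i * S(rho_i)
Weighted entropy = 10/13 * 0.5 + 3/13 * 0.41
= 0.4792
chi = 0.89 - 0.4792
= 0.4108

0.4108


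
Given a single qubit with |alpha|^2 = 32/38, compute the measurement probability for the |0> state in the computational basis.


|alpha|^2 = 32/38 = 0.8421
|beta|^2 = 1 - 32/38 = 6/38 = 0.1579
P(|0>) = |alpha|^2 = 0.8421

0.8421


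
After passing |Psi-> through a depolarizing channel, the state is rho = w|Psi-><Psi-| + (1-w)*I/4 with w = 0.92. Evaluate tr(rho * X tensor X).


|Psi-> = (|01> - |10>)/sqrt(2)
For the pure Bell state, <X_A X_B> = -1 (Bell-state Pauli correlator).
The maximally-mixed part I/4 has tr(I/4 * P tensor P) = 0 for any traceless Pauli P.
So <X_A X_B>_rho = w * (-1) + (1 - w) * 0
= 0.92 * (-1)
= -0.9200

-0.9200


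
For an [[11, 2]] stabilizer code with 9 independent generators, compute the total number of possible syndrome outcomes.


Each stabilizer generator gives a binary (+1 or -1) measurement outcome.
With 9 independent generators:
Total syndromes = 2^9
= 512

512


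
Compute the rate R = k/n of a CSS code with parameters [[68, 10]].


Code rate R = k/n
= 10/68
= 0.1471

0.1471


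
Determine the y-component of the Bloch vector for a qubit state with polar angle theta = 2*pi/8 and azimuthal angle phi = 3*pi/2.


theta = 0.7854, phi = 4.7124
r_y = sin(theta)*sin(phi) = 0.7071 * -1.0000
r_y = -0.7071

-0.7071


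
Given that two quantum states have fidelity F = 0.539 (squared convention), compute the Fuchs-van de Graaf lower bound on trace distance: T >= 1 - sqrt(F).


Fuchs-van de Graaf (squared-fidelity convention): 1 - sqrt(F) <= T <= sqrt(1 - F).
Lower bound: T >= 1 - sqrt(F)
sqrt(F) = sqrt(0.539) = 0.7342
T >= 1 - 0.7342
T >= 0.2658

0.2658


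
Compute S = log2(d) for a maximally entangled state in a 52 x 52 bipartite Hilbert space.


For a maximally entangled state in d x d:
S = log2(d) = log2(52)
= 5.7004

5.7004


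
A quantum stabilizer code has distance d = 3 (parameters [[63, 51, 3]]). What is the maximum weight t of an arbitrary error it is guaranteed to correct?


Code parameters: [[63, 51, 3]], distance d = 3.
Number of correctable errors = floor((d-1)/2)
= floor((3 - 1)/2)
= floor(2/2)
= 1

1


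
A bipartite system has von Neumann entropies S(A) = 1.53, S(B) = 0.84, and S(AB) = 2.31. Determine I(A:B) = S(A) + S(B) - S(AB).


I(A:B) = S(A) + S(B) - S(AB)
= 1.53 + 0.84 - 2.31
= 0.0600

0.0600


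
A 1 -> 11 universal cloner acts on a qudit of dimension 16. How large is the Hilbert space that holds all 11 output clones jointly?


Output space = H^(tensor 11) where dim(H) = 16
dim = 16^11
= 256 (after 2 factors)
= 4096 (after 3 factors)
= 65536 (after 4 factors)
= 1048576 (after 5 factors)
= 16777216 (after 6 factors)
= 268435456 (after 7 factors)
= 4294967296 (after 8 factors)
= 68719476736 (after 9 factors)
= 1099511627776 (after 10 factors)
= 17592186044416 (after 11 factors)
= 17592186044416

17592186044416


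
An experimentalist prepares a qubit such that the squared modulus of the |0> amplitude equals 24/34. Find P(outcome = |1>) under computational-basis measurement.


|alpha|^2 = 24/34 = 0.7059
|beta|^2 = 1 - 24/34 = 10/34 = 0.2941
P(|1>) = |beta|^2 = 0.2941

0.2941


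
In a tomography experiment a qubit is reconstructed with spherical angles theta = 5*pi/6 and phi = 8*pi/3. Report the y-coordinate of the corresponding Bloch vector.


theta = 2.6180, phi = 8.3776
r_y = sin(theta)*sin(phi) = 0.5000 * 0.8660
r_y = 0.4330

0.4330


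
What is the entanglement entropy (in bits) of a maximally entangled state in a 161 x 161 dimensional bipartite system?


For a maximally entangled state in d x d:
S = log2(d) = log2(161)
= 7.3309

7.3309


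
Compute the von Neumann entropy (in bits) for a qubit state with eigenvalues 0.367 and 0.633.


S = -p*log2(p) - (1-p)*log2(1-p)
p = 0.3670, 1-p = 0.6330
= -0.3670 * log2(0.3670) - 0.6330 * log2(0.6330)
= -(-0.5307) - (-0.4176)
= 0.9483

0.9483


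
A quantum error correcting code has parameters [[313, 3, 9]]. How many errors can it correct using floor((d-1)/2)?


Code parameters: [[313, 3, 9]], distance d = 9.
Number of correctable errors = floor((d-1)/2)
= floor((9 - 1)/2)
= floor(8/2)
= 4

4


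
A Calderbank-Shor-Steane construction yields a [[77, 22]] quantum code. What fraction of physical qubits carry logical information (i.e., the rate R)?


Code rate R = k/n
= 22/77
= 0.2857

0.2857


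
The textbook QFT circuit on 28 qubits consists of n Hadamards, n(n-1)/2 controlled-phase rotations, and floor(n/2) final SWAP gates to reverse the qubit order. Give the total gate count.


Hadamard gates: 28
Controlled rotations: n*(n-1)/2 = 28*27/2 = 378
SWAP gates: floor(n/2) = floor(28/2) = 14
Total = 28 + 378 + 14
= 420

420


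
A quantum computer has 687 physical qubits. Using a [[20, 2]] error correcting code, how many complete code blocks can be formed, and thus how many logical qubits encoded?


Each code block uses 20 physical qubits for 2 logical qubit(s).
Number of complete blocks = floor(687 / 20) = 34
Logical qubits = 34 * 2
= 68

68


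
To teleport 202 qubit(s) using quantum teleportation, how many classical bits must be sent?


Quantum teleportation requires 2 classical bits per qubit teleported.
202 qubit(s) -> 2 * 202 = 404 classical bits

404


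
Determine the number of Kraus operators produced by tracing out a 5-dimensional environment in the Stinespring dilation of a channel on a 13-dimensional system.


Tracing out the environment in an orthonormal basis {|i>_E} gives Kraus operators K_i = <i|_E U |0>_E.
Number of Kraus operators = dim(H_env) = d_env
= 5

5


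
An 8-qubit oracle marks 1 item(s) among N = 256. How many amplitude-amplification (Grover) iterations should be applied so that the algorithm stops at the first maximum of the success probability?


After j Grover iterations the success probability is P(j) = sin^2((2j+1)*theta), where sin(theta) = sqrt(k/N).
N = 2^8 = 256, k = 1
sin(theta) = sqrt(k/N) = 0.0625
theta = arcsin(sqrt(k/N)) = 0.0625407618 rad
P(j) reaches its first maximum when (2j+1)*theta is as close as possible to pi/2, i.e. j = round(pi/(4*theta) - 1/2).
pi/(4*theta) - 1/2 = 12.0582
(For comparison, the common estimate pi/4 * sqrt(N/k) = 12.5664; the exact maximiser is used here.)
Optimal iterations = 12

12


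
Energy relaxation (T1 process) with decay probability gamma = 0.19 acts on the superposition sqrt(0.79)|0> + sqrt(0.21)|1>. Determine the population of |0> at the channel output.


For amplitude damping with parameter gamma on state sqrt(a)|0> + sqrt(b)|1>:
alpha^2 = 0.79, beta^2 = 0.21
P(|0>) = alpha^2 + gamma * beta^2
= 0.79 + 0.19 * 0.21
= 0.79 + 0.0399
= 0.8299

0.8299


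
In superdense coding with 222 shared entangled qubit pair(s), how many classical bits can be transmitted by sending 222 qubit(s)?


Superdense coding allows 2 classical bits per shared entangled pair.
222 pair(s) -> 2 * 222 = 444 classical bits

444


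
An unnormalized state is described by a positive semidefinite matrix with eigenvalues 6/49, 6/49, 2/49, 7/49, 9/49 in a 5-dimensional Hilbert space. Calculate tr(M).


tr(M) = sum of eigenvalues
= 6/49 + 6/49 + 2/49 + 7/49 + 9/49
= 30/49
= 0.6122

0.6122


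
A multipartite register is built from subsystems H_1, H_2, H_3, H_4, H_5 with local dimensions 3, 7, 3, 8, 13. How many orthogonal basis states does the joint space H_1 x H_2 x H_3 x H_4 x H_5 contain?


dim(H_1 x H_2 x H_3 x H_4 x H_5) = 3 * 7 * 3 * 8 * 13
= 21 * 3 * 8 * 13
= 63 * 8 * 13
= 504 * 13
= 6552

6552


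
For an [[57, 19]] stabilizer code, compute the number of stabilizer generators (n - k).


For an [[n,k]] stabilizer code:
Number of stabilizer generators = n - k
= 57 - 19
= 38

38


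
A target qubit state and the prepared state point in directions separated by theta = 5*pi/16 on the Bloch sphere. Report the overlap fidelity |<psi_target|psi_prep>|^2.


For states separated by angle theta on Bloch sphere:
F = cos^2(theta/2)
theta = 5*pi/16 = 0.9817
theta/2 = 0.4909
cos(theta/2) = 0.8819
F = 0.7778

0.7778


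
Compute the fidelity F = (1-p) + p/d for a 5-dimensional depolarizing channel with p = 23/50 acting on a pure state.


F = (1-p) + p/d
= (1 - 0.4600) + 0.4600/5
= 0.5400 + 0.0920
= 0.6320

0.6320


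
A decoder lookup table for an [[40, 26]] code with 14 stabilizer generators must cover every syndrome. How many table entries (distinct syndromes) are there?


Each stabilizer generator gives a binary (+1 or -1) measurement outcome.
With 14 independent generators:
Total syndromes = 2^14
= 16384

16384


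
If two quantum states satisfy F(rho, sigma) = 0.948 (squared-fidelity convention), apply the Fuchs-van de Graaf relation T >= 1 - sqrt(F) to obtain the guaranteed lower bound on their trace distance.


Fuchs-van de Graaf (squared-fidelity convention): 1 - sqrt(F) <= T <= sqrt(1 - F).
Lower bound: T >= 1 - sqrt(F)
sqrt(F) = sqrt(0.948) = 0.9737
T >= 1 - 0.9737
T >= 0.0263

0.0263


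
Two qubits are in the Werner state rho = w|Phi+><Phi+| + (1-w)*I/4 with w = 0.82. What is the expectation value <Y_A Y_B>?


|Phi+> = (|00> + |11>)/sqrt(2)
For the pure Bell state, <Y_A Y_B> = -1 (Bell-state Pauli correlator).
The maximally-mixed part I/4 has tr(I/4 * P tensor P) = 0 for any traceless Pauli P.
So <Y_A Y_B>_rho = w * (-1) + (1 - w) * 0
= 0.82 * (-1)
= -0.8200

-0.8200


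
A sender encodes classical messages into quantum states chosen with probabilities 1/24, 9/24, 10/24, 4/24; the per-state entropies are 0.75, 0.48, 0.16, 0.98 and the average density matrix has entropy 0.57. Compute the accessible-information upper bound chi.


chi = S(rho) - sum_i p_i * S(rho_i)
Weighted entropy = 1/24 * 0.75 + 9/24 * 0.48 + 10/24 * 0.16 + 4/24 * 0.98
= 0.4412
chi = 0.57 - 0.4412
= 0.1287

0.1287


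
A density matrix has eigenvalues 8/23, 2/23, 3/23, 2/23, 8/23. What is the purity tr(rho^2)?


tr(rho^2) = sum of eigenvalues squared
= (8/23)^2 + (2/23)^2 + (3/23)^2 + (2/23)^2 + (8/23)^2
= (64 + 4 + 9 + 4 + 64) / 529
= 145/529
= 0.2741

0.2741


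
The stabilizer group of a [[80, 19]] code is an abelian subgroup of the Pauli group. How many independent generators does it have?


For an [[n,k]] stabilizer code:
Number of stabilizer generators = n - k
= 80 - 19
= 61

61


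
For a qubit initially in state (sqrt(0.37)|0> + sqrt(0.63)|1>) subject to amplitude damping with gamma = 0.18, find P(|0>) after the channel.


For amplitude damping with parameter gamma on state sqrt(a)|0> + sqrt(b)|1>:
alpha^2 = 0.37, beta^2 = 0.63
P(|0>) = alpha^2 + gamma * beta^2
= 0.37 + 0.18 * 0.63
= 0.37 + 0.1134
= 0.4834

0.4834


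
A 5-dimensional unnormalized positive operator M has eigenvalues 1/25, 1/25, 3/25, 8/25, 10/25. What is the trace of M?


tr(M) = sum of eigenvalues
= 1/25 + 1/25 + 3/25 + 8/25 + 10/25
= 23/25
= 0.9200

0.9200


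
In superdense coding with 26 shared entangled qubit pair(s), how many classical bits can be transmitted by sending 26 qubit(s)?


Superdense coding allows 2 classical bits per shared entangled pair.
26 pair(s) -> 2 * 26 = 52 classical bits

52


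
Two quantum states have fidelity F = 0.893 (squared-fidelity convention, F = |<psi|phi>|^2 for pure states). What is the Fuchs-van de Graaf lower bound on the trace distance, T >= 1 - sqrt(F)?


Fuchs-van de Graaf (squared-fidelity convention): 1 - sqrt(F) <= T <= sqrt(1 - F).
Lower bound: T >= 1 - sqrt(F)
sqrt(F) = sqrt(0.893) = 0.9450
T >= 1 - 0.9450
T >= 0.0550

0.0550


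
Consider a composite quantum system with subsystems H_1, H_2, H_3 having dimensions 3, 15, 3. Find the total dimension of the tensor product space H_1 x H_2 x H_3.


dim(H_1 x H_2 x H_3) = 3 * 15 * 3
= 45 * 3
= 135

135


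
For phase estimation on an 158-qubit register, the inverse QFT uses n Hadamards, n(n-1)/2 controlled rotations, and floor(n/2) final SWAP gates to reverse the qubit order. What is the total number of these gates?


Hadamard gates: 158
Controlled rotations: n*(n-1)/2 = 158*157/2 = 12403
SWAP gates: floor(n/2) = floor(158/2) = 79
Total = 158 + 12403 + 79
= 12640

12640


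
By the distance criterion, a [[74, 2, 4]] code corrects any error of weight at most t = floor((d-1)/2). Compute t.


Code parameters: [[74, 2, 4]], distance d = 4.
Number of correctable errors = floor((d-1)/2)
= floor((4 - 1)/2)
= floor(3/2)
= 1

1


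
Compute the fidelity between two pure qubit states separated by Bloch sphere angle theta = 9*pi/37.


For states separated by angle theta on Bloch sphere:
F = cos^2(theta/2)
theta = 9*pi/37 = 0.7642
theta/2 = 0.3821
cos(theta/2) = 0.9279
F = 0.8610

0.8610


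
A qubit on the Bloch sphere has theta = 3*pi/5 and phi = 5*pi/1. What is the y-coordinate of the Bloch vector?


theta = 1.8850, phi = 15.7080
r_y = sin(theta)*sin(phi) = 0.9511 * 0.0000
r_y = 0.0000

0.0000


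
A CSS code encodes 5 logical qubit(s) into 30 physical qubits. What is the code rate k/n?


Code rate R = k/n
= 5/30
= 0.1667

0.1667


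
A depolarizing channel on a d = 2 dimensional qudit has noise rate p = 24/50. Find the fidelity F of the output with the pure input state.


F = (1-p) + p/d
= (1 - 0.4800) + 0.4800/2
= 0.5200 + 0.2400
= 0.7600

0.7600


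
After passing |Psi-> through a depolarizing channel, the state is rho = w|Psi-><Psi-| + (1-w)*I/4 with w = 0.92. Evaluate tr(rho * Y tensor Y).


|Psi-> = (|01> - |10>)/sqrt(2)
For the pure Bell state, <Y_A Y_B> = -1 (Bell-state Pauli correlator).
The maximally-mixed part I/4 has tr(I/4 * P tensor P) = 0 for any traceless Pauli P.
So <Y_A Y_B>_rho = w * (-1) + (1 - w) * 0
= 0.92 * (-1)
= -0.9200

-0.9200


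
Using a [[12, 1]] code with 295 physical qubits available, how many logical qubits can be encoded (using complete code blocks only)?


Each code block uses 12 physical qubits for 1 logical qubit(s).
Number of complete blocks = floor(295 / 12) = 24
Logical qubits = 24 * 1
= 24

24


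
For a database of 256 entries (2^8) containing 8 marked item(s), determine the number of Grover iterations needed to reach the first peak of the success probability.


After j Grover iterations the success probability is P(j) = sin^2((2j+1)*theta), where sin(theta) = sqrt(k/N).
N = 2^8 = 256, k = 8
sin(theta) = sqrt(k/N) = 0.1767766953
theta = arcsin(sqrt(k/N)) = 0.1777106008 rad
P(j) reaches its first maximum when (2j+1)*theta is as close as possible to pi/2, i.e. j = round(pi/(4*theta) - 1/2).
pi/(4*theta) - 1/2 = 3.9195
(For comparison, the common estimate pi/4 * sqrt(N/k) = 4.4429; the exact maximiser is used here.)
Optimal iterations = 4

4


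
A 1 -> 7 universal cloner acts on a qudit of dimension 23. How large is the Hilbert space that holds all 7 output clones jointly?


Output space = H^(tensor 7) where dim(H) = 23
dim = 23^7
= 529 (after 2 factors)
= 12167 (after 3 factors)
= 279841 (after 4 factors)
= 6436343 (after 5 factors)
= 148035889 (after 6 factors)
= 3404825447 (after 7 factors)
= 3404825447

3404825447


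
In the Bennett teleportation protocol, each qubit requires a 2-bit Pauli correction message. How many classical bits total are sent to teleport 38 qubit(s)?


Quantum teleportation requires 2 classical bits per qubit teleported.
38 qubit(s) -> 2 * 38 = 76 classical bits

76


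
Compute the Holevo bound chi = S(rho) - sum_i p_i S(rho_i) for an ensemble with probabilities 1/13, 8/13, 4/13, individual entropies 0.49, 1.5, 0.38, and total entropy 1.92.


chi = S(rho) - sum_i p_i * S(rho_i)
Weighted entropy = 1/13 * 0.49 + 8/13 * 1.5 + 4/13 * 0.38
= 1.0777
chi = 1.92 - 1.0777
= 0.8423

0.8423


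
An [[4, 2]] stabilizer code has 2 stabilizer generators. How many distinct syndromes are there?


Each stabilizer generator gives a binary (+1 or -1) measurement outcome.
With 2 independent generators:
Total syndromes = 2^2
= 4

4


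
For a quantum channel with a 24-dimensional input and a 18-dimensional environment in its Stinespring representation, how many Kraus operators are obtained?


Tracing out the environment in an orthonormal basis {|i>_E} gives Kraus operators K_i = <i|_E U |0>_E.
Number of Kraus operators = dim(H_env) = d_env
= 18

18


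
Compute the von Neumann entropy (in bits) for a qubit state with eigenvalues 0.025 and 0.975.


S = -p*log2(p) - (1-p)*log2(1-p)
p = 0.0250, 1-p = 0.9750
= -0.0250 * log2(0.0250) - 0.9750 * log2(0.9750)
= -(-0.1330) - (-0.0356)
= 0.1687

0.1687


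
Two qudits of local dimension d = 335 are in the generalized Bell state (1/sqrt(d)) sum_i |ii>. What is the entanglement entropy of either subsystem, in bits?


For a maximally entangled state in d x d:
S = log2(d) = log2(335)
= 8.3880

8.3880


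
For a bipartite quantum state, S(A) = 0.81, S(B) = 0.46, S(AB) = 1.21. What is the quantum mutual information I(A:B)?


I(A:B) = S(A) + S(B) - S(AB)
= 0.81 + 0.46 - 1.21
= 0.0600

0.0600


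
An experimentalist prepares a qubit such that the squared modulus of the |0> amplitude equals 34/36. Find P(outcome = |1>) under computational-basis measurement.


|alpha|^2 = 34/36 = 0.9444
|beta|^2 = 1 - 34/36 = 2/36 = 0.0556
P(|1>) = |beta|^2 = 0.0556

0.0556


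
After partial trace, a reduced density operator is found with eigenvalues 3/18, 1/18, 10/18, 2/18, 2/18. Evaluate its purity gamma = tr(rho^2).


tr(rho^2) = sum of eigenvalues squared
= (3/18)^2 + (1/18)^2 + (10/18)^2 + (2/18)^2 + (2/18)^2
= (9 + 1 + 100 + 4 + 4) / 324
= 118/324
= 0.3642

0.3642


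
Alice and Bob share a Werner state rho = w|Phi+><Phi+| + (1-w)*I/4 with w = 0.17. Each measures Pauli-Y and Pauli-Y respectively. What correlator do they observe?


|Phi+> = (|00> + |11>)/sqrt(2)
For the pure Bell state, <Y_A Y_B> = -1 (Bell-state Pauli correlator).
The maximally-mixed part I/4 has tr(I/4 * P tensor P) = 0 for any traceless Pauli P.
So <Y_A Y_B>_rho = w * (-1) + (1 - w) * 0
= 0.17 * (-1)
= -0.1700

-0.1700


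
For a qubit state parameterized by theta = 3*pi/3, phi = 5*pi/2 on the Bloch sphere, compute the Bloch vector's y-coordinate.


theta = 3.1416, phi = 7.8540
r_y = sin(theta)*sin(phi) = 0.0000 * 1.0000
r_y = 0.0000

0.0000


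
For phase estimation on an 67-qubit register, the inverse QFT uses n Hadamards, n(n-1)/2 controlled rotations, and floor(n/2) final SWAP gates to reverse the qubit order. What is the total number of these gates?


Hadamard gates: 67
Controlled rotations: n*(n-1)/2 = 67*66/2 = 2211
SWAP gates: floor(n/2) = floor(67/2) = 33
Total = 67 + 2211 + 33
= 2311

2311


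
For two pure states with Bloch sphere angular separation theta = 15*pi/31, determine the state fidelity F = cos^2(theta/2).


For states separated by angle theta on Bloch sphere:
F = cos^2(theta/2)
theta = 15*pi/31 = 1.5201
theta/2 = 0.7601
cos(theta/2) = 0.7248
F = 0.5253

0.5253


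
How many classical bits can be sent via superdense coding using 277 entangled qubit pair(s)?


Superdense coding allows 2 classical bits per shared entangled pair.
277 pair(s) -> 2 * 277 = 554 classical bits

554


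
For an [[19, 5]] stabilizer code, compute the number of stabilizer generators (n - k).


For an [[n,k]] stabilizer code:
Number of stabilizer generators = n - k
= 19 - 5
= 14

14


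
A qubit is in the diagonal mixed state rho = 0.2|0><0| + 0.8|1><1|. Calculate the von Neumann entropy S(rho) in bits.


S = -p*log2(p) - (1-p)*log2(1-p)
p = 0.2000, 1-p = 0.8000
= -0.2000 * log2(0.2000) - 0.8000 * log2(0.8000)
= -(-0.4644) - (-0.2575)
= 0.7219

0.7219


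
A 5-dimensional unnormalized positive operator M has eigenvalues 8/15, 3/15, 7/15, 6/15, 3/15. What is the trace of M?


tr(M) = sum of eigenvalues
= 8/15 + 3/15 + 7/15 + 6/15 + 3/15
= 27/15
= 1.8000

1.8000


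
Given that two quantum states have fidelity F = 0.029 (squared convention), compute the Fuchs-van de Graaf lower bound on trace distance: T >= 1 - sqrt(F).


Fuchs-van de Graaf (squared-fidelity convention): 1 - sqrt(F) <= T <= sqrt(1 - F).
Lower bound: T >= 1 - sqrt(F)
sqrt(F) = sqrt(0.029) = 0.1703
T >= 1 - 0.1703
T >= 0.8297

0.8297


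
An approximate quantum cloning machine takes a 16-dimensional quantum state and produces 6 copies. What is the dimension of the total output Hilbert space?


Output space = H^(tensor 6) where dim(H) = 16
dim = 16^6
= 256 (after 2 factors)
= 4096 (after 3 factors)
= 65536 (after 4 factors)
= 1048576 (after 5 factors)
= 16777216 (after 6 factors)
= 16777216

16777216


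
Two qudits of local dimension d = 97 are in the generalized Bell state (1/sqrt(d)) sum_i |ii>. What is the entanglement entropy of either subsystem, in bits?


For a maximally entangled state in d x d:
S = log2(d) = log2(97)
= 6.5999

6.5999


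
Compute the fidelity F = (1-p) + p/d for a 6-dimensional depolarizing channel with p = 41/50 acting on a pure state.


F = (1-p) + p/d
= (1 - 0.8200) + 0.8200/6
= 0.1800 + 0.1367
= 0.3167

0.3167


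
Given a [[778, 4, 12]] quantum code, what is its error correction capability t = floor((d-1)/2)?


Code parameters: [[778, 4, 12]], distance d = 12.
Number of correctable errors = floor((d-1)/2)
= floor((12 - 1)/2)
= floor(11/2)
= 5

5


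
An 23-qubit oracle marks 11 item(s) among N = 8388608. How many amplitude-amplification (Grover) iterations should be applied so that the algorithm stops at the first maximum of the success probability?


After j Grover iterations the success probability is P(j) = sin^2((2j+1)*theta), where sin(theta) = sqrt(k/N).
N = 2^23 = 8388608, k = 11
sin(theta) = sqrt(k/N) = 0.001145121035
theta = arcsin(sqrt(k/N)) = 0.001145121285 rad
P(j) reaches its first maximum when (2j+1)*theta is as close as possible to pi/2, i.e. j = round(pi/(4*theta) - 1/2).
pi/(4*theta) - 1/2 = 685.3646
(For comparison, the common estimate pi/4 * sqrt(N/k) = 685.8648; the exact maximiser is used here.)
Optimal iterations = 685

685


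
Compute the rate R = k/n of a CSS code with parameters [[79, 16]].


Code rate R = k/n
= 16/79
= 0.2025

0.2025


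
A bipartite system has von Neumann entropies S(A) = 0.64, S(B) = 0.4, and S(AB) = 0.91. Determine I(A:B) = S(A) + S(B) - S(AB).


I(A:B) = S(A) + S(B) - S(AB)
= 0.64 + 0.4 - 0.91
= 0.1300

0.1300


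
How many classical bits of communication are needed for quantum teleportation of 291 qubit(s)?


Quantum teleportation requires 2 classical bits per qubit teleported.
291 qubit(s) -> 2 * 291 = 582 classical bits

582


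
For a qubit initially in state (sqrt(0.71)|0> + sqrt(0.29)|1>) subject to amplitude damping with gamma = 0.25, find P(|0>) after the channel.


For amplitude damping with parameter gamma on state sqrt(a)|0> + sqrt(b)|1>:
alpha^2 = 0.71, beta^2 = 0.29
P(|0>) = alpha^2 + gamma * beta^2
= 0.71 + 0.25 * 0.29
= 0.71 + 0.0725
= 0.7825

0.7825


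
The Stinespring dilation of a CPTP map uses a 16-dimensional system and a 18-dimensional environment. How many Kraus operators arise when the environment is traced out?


Tracing out the environment in an orthonormal basis {|i>_E} gives Kraus operators K_i = <i|_E U |0>_E.
Number of Kraus operators = dim(H_env) = d_env
= 18

18


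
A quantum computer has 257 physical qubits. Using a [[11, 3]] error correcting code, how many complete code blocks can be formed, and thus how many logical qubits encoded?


Each code block uses 11 physical qubits for 3 logical qubit(s).
Number of complete blocks = floor(257 / 11) = 23
Logical qubits = 23 * 3
= 69

69


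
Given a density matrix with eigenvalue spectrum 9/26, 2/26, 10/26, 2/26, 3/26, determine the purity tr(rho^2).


tr(rho^2) = sum of eigenvalues squared
= (9/26)^2 + (2/26)^2 + (10/26)^2 + (2/26)^2 + (3/26)^2
= (81 + 4 + 100 + 4 + 9) / 676
= 198/676
= 0.2929

0.2929


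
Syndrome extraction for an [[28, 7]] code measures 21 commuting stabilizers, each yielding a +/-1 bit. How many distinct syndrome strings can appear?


Each stabilizer generator gives a binary (+1 or -1) measurement outcome.
With 21 independent generators:
Total syndromes = 2^21
= 2097152

2097152


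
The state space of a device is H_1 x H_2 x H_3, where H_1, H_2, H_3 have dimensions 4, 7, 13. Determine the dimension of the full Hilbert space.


dim(H_1 x H_2 x H_3) = 4 * 7 * 13
= 28 * 13
= 364

364


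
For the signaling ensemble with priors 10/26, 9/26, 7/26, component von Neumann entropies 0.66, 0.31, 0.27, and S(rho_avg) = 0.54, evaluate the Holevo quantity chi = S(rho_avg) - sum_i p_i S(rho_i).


chi = S(rho) - sum_i p_i * S(rho_i)
Weighted entropy = 10/26 * 0.66 + 9/26 * 0.31 + 7/26 * 0.27
= 0.4338
chi = 0.54 - 0.4338
= 0.1062

0.1062


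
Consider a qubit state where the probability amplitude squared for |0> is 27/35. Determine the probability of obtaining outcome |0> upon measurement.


|alpha|^2 = 27/35 = 0.7714
|beta|^2 = 1 - 27/35 = 8/35 = 0.2286
P(|0>) = |alpha|^2 = 0.7714

0.7714


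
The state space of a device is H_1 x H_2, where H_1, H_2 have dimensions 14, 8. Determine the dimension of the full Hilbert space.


dim(H_1 x H_2) = 14 * 8
= 112

112


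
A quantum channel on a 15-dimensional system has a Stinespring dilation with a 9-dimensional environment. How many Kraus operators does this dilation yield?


Tracing out the environment in an orthonormal basis {|i>_E} gives Kraus operators K_i = <i|_E U |0>_E.
Number of Kraus operators = dim(H_env) = d_env
= 9

9


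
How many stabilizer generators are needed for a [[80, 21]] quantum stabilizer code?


For an [[n,k]] stabilizer code:
Number of stabilizer generators = n - k
= 80 - 21
= 59

59


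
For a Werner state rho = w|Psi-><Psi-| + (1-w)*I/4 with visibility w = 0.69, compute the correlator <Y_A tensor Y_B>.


|Psi-> = (|01> - |10>)/sqrt(2)
For the pure Bell state, <Y_A Y_B> = -1 (Bell-state Pauli correlator).
The maximally-mixed part I/4 has tr(I/4 * P tensor P) = 0 for any traceless Pauli P.
So <Y_A Y_B>_rho = w * (-1) + (1 - w) * 0
= 0.69 * (-1)
= -0.6900

-0.6900


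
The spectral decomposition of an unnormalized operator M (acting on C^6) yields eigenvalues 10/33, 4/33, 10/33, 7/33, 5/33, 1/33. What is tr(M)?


tr(M) = sum of eigenvalues
= 10/33 + 4/33 + 10/33 + 7/33 + 5/33 + 1/33
= 37/33
= 1.1212

1.1212


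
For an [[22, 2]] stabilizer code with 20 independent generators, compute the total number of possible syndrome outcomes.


Each stabilizer generator gives a binary (+1 or -1) measurement outcome.
With 20 independent generators:
Total syndromes = 2^20
= 1048576

1048576


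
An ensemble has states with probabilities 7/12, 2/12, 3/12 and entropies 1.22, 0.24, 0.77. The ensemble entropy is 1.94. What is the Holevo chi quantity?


chi = S(rho) - sum_i p_i * S(rho_i)
Weighted entropy = 7/12 * 1.22 + 2/12 * 0.24 + 3/12 * 0.77
= 0.9442
chi = 1.94 - 0.9442
= 0.9958

0.9958


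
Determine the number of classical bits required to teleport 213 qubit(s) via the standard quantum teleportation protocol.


Quantum teleportation requires 2 classical bits per qubit teleported.
213 qubit(s) -> 2 * 213 = 426 classical bits

426


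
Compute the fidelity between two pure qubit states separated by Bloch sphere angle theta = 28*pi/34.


For states separated by angle theta on Bloch sphere:
F = cos^2(theta/2)
theta = 28*pi/34 = 2.5872
theta/2 = 1.2936
cos(theta/2) = 0.2737
F = 0.0749

0.0749


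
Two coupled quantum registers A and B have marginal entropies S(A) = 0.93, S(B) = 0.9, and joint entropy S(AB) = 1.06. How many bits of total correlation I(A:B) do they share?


I(A:B) = S(A) + S(B) - S(AB)
= 0.93 + 0.9 - 1.06
= 0.7700

0.7700


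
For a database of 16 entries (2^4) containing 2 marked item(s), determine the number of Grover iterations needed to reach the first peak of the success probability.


After j Grover iterations the success probability is P(j) = sin^2((2j+1)*theta), where sin(theta) = sqrt(k/N).
N = 2^4 = 16, k = 2
sin(theta) = sqrt(k/N) = 0.3535533906
theta = arcsin(sqrt(k/N)) = 0.3613671239 rad
P(j) reaches its first maximum when (2j+1)*theta is as close as possible to pi/2, i.e. j = round(pi/(4*theta) - 1/2).
pi/(4*theta) - 1/2 = 1.6734
(For comparison, the common estimate pi/4 * sqrt(N/k) = 2.2214; the exact maximiser is used here.)
Optimal iterations = 2

2


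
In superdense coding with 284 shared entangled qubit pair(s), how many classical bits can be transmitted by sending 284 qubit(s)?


Superdense coding allows 2 classical bits per shared entangled pair.
284 pair(s) -> 2 * 284 = 568 classical bits

568


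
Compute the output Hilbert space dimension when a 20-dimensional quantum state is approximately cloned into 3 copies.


Output space = H^(tensor 3) where dim(H) = 20
dim = 20^3
= 400 (after 2 factors)
= 8000 (after 3 factors)
= 8000

8000


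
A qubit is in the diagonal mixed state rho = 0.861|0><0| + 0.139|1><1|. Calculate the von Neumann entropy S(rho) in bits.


S = -p*log2(p) - (1-p)*log2(1-p)
p = 0.8610, 1-p = 0.1390
= -0.8610 * log2(0.8610) - 0.1390 * log2(0.1390)
= -(-0.1859) - (-0.3957)
= 0.5816

0.5816


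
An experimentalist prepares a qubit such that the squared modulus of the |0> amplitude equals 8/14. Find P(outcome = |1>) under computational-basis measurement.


|alpha|^2 = 8/14 = 0.5714
|beta|^2 = 1 - 8/14 = 6/14 = 0.4286
P(|1>) = |beta|^2 = 0.4286

0.4286


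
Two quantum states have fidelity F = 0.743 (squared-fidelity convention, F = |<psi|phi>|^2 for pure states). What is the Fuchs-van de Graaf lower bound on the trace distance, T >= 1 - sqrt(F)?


Fuchs-van de Graaf (squared-fidelity convention): 1 - sqrt(F) <= T <= sqrt(1 - F).
Lower bound: T >= 1 - sqrt(F)
sqrt(F) = sqrt(0.743) = 0.8620
T >= 1 - 0.8620
T >= 0.1380

0.1380


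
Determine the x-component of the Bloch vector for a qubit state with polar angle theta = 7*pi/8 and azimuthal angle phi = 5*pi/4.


theta = 2.7489, phi = 3.9270
r_x = sin(theta)*cos(phi) = 0.3827 * -0.7071
r_x = -0.2706

-0.2706


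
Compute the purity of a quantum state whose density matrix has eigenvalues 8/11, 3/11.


tr(rho^2) = sum of eigenvalues squared
= (8/11)^2 + (3/11)^2
= (64 + 9) / 121
= 73/121
= 0.6033

0.6033


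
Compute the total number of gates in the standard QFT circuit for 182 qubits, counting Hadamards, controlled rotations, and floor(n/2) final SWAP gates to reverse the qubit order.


Hadamard gates: 182
Controlled rotations: n*(n-1)/2 = 182*181/2 = 16471
SWAP gates: floor(n/2) = floor(182/2) = 91
Total = 182 + 16471 + 91
= 16744

16744
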